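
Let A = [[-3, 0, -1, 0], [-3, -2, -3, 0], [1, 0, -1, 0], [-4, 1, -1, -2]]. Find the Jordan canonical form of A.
J = [[-2, 1, 0, 0], [0, -2, 0, 0], [0, 0, -2, 1], [0, 0, 0, -2]]

The characteristic polynomial is det(xI - A) = (x + 2)^4, so the eigenvalues are -2 (algebraic multiplicity 4).

For λ = -2: rank(A + 2I) = 2, rank((A + 2I)^2) = 0. The eigenspace has dimension 4 - 2 = 2, so there are 2 Jordan blocks; the rank sequence gives block sizes [2, 2].

Assembling the blocks gives the Jordan form J above.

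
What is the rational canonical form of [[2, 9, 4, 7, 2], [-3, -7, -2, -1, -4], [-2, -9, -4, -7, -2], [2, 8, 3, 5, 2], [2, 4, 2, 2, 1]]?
R = [[0, 0, 0, 0, 0], [1, 0, 0, 0, -3], [0, 1, 0, 0, -4], [0, 0, 1, 0, -1], [0, 0, 0, 1, -3]]

The invariant factors of A (the non-unit diagonal entries of the Smith normal form of xI - A over ℚ[x]) are x(x + 3)(x^3 + x + 1), each dividing the next. The characteristic polynomial is their product, x(x + 3)(x^3 + x + 1).

The rational canonical form is the block-diagonal matrix of companion matrices C(f_i):
R = [[0, 0, 0, 0, 0], [1, 0, 0, 0, -3], [0, 1, 0, 0, -4], [0, 0, 1, 0, -1], [0, 0, 0, 1, -3]].

Note the characteristic polynomial does not split into linear factors over ℚ, so A has no Jordan form over ℚ; the rational canonical form exists over any field.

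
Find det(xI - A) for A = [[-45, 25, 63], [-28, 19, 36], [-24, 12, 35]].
χ_A(x) = (x - 5)^2(x + 1)

xI - A = [[x + 45, -25, -63], [28, x - 19, -36], [24, -12, x - 35]].

Expanding det(xI - A) along the first row:
det(xI - A) = + (x + 45)·det([[x - 19, -36], [-12, x - 35]]) - (-25)·det([[28, -36], [24, x - 35]]) + (-63)·det([[28, x - 19], [24, -12]]).

Evaluating gives χ_A(x) = x^3 - 9x^2 + 15x + 25 = (x - 5)^2(x + 1).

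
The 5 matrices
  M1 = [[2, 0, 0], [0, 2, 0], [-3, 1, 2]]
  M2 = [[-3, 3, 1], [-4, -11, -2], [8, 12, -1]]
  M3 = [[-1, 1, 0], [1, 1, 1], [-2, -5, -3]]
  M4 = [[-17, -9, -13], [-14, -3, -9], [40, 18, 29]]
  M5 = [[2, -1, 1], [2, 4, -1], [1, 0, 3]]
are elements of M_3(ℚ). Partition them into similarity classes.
Characteristic polynomials: χ_{M1} = (x - 2)^3, χ_{M2} = (x + 5)^3, χ_{M3} = (x + 1)^3, χ_{M4} = (x - 3)^3, χ_{M5} = (x - 3)^3.

{M1}: invariant factors x - 2, (x - 2)^2.

{M2}: invariant factors x + 5, (x + 5)^2.

{M3}: invariant factors (x + 1)^3.

{M4, M5}: invariant factors (x - 3)^3.

Matrices are similar if and only if their invariant-factor lists agree; the partition into similarity classes is {M1}, {M2}, {M3}, {M4, M5}.

4 classes: {M1}, {M2}, {M3}, {M4, M5}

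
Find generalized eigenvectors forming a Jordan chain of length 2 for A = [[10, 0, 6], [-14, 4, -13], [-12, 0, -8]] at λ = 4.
v_1 = [[-1, 1, 1]]^T, v_2 = [[0, 1, 0]]^T

We seek v_1 ∈ ker((A - 4I)^2) \ ker(A - 4I), then set v_{i+1} = (A - 4I) v_i.

One such chain is v_1 = [[-1, 1, 1]]^T, v_2 = [[0, 1, 0]]^T. Check: (A - 4I) v_2 = [[0, 0, 0]]^T = 0.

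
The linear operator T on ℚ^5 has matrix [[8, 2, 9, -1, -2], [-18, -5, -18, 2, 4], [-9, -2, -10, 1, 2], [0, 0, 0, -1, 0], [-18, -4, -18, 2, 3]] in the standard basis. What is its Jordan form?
J = [[-1, 1, 0, 0, 0], [0, -1, 0, 0, 0], [0, 0, -1, 0, 0], [0, 0, 0, -1, 0], [0, 0, 0, 0, -1]]

The characteristic polynomial is det(xI - A) = (x + 1)^5, so the eigenvalues are -1 (algebraic multiplicity 5).

For λ = -1: rank(A + I) = 1, rank((A + I)^2) = 0. The eigenspace has dimension 5 - 1 = 4, so there are 4 Jordan blocks; the rank sequence gives block sizes [2, 1, 1, 1].

Assembling the blocks gives the Jordan form J above.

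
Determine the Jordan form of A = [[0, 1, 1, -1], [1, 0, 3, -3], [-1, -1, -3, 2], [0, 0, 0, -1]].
The characteristic polynomial is det(xI - A) = (x + 1)^4, so the eigenvalues are -1 (algebraic multiplicity 4).

For λ = -1: rank(A + I) = 2, rank((A + I)^2) = 1, rank((A + I)^3) = 0. The eigenspace has dimension 4 - 2 = 2, so there are 2 Jordan blocks; the rank sequence gives block sizes [3, 1].

Assembling the blocks gives the Jordan form J above.

J = [[-1, 1, 0, 0], [0, -1, 1, 0], [0, 0, -1, 0], [0, 0, 0, -1]]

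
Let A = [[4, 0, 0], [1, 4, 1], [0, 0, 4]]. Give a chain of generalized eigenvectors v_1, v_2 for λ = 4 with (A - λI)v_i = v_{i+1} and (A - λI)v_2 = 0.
v_1 = [[0, 3, 1]]^T, v_2 = [[0, 1, 0]]^T

We seek v_1 ∈ ker((A - 4I)^2) \ ker(A - 4I), then set v_{i+1} = (A - 4I) v_i.

One such chain is v_1 = [[0, 3, 1]]^T, v_2 = [[0, 1, 0]]^T. Check: (A - 4I) v_2 = [[0, 0, 0]]^T = 0.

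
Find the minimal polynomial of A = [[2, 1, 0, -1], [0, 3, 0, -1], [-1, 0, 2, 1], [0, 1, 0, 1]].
m_A(x) = (x - 2)^2

The characteristic polynomial factors as (x - 2)^4. The minimal polynomial is ∏(x - λ)^{k_λ} where k_λ is the size of the largest Jordan block at λ.

For λ = 2: rank(A - 2I) = 2, and the largest Jordan block has size 2 (the smallest k with rank((A - 2I)^k) = rank((A - 2I)^(k+1))).

So m_A(x) = (x - 2)^2.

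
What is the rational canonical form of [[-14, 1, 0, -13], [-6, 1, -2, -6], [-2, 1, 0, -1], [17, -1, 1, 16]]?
R = [[0, 0, 0, -12], [1, 0, 0, 10], [0, 1, 0, -2], [0, 0, 1, 3]]

The invariant factors of A (the non-unit diagonal entries of the Smith normal form of xI - A over ℚ[x]) are (x - 3)(x^3 + 2x - 4), each dividing the next. The characteristic polynomial is their product, (x - 3)(x^3 + 2x - 4).

The rational canonical form is the block-diagonal matrix of companion matrices C(f_i):
R = [[0, 0, 0, -12], [1, 0, 0, 10], [0, 1, 0, -2], [0, 0, 1, 3]].

Note the characteristic polynomial does not split into linear factors over ℚ, so A has no Jordan form over ℚ; the rational canonical form exists over any field.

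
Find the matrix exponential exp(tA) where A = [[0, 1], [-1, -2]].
e^{tA} = [[(t + 1)*e^{-t}, t*e^{-t}], [-t*e^{-t}, (1 - t)*e^{-t}]]

A has Jordan form J = [[-1, 1], [0, -1]] with A = PJP^{-1}, so e^{tA} = P e^{tJ} P^{-1}.

For a Jordan block J_k(λ), e^{tJ_k(λ)} = e^{λt} · (I + tN + t^2 N^2/2! + ... + t^{k-1} N^{k-1}/(k-1)!) where N is the nilpotent superdiagonal part.

Assembling the blocks and conjugating back gives the entries of e^{tA} as shown above.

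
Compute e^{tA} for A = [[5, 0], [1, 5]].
e^{tA} = [[e^{5*t}, 0], [t*e^{5*t}, e^{5*t}]]

A has Jordan form J = [[5, 1], [0, 5]] with A = PJP^{-1}, so e^{tA} = P e^{tJ} P^{-1}.

For a Jordan block J_k(λ), e^{tJ_k(λ)} = e^{λt} · (I + tN + t^2 N^2/2! + ... + t^{k-1} N^{k-1}/(k-1)!) where N is the nilpotent superdiagonal part.

Assembling the blocks and conjugating back gives the entries of e^{tA} as shown above.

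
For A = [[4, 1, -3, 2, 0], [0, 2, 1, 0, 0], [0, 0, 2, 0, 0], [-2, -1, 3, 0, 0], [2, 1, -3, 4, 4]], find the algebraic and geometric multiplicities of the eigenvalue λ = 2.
The characteristic polynomial is (x - 4)(x - 2)^4, so the factor x - 2 appears with exponent 4: the algebraic multiplicity is 4.

rank(A - 2I) = 3, so the eigenspace has dimension 5 - 3 = 2: the geometric multiplicity is 2.

Since 2 < 4, A is not diagonalizable.

algebraic multiplicity 4, geometric multiplicity 2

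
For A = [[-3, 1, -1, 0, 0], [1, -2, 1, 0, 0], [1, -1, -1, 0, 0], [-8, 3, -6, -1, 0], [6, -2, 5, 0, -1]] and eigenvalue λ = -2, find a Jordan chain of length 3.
v_1 = [[-2, 1, 3, -2, 0]]^T, v_2 = [[0, 1, 0, -1, 1]]^T, v_3 = [[1, 0, -1, 2, -1]]^T

We seek v_1 ∈ ker((A + 2I)^3) \ ker((A + 2I)^2), then set v_{i+1} = (A + 2I) v_i.

One such chain is v_1 = [[-2, 1, 3, -2, 0]]^T, v_2 = [[0, 1, 0, -1, 1]]^T, v_3 = [[1, 0, -1, 2, -1]]^T. Check: (A + 2I) v_3 = [[0, 0, 0, 0, 0]]^T = 0.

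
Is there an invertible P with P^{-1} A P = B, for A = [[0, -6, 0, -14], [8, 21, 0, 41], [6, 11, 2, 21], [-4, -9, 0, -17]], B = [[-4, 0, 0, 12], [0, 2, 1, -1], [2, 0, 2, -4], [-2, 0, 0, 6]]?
Two matrices over a field are similar if and only if they have the same invariant factors.

Both A and B have characteristic polynomial x(x - 2)^3 and minimal polynomial x(x - 2)^2. Computing further, both have invariant factors x - 2, x(x - 2)^2. Hence A and B are similar.

Yes.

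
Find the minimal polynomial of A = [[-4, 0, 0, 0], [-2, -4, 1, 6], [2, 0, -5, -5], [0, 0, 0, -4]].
The characteristic polynomial factors as (x + 4)^3(x + 5). The minimal polynomial is ∏(x - λ)^{k_λ} where k_λ is the size of the largest Jordan block at λ.

For λ = -5: rank(A + 5I) = 3, and the largest Jordan block has size 1 (the smallest k with rank((A + 5I)^k) = rank((A + 5I)^(k+1))).
For λ = -4: rank(A + 4I) = 2, and the largest Jordan block has size 2 (the smallest k with rank((A + 4I)^k) = rank((A + 4I)^(k+1))).

So m_A(x) = (x + 4)^2(x + 5).

m_A(x) = (x + 4)^2(x + 5)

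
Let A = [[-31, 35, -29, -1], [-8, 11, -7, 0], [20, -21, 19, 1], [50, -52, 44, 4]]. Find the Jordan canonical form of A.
J = [[-3, 0, 0, 0], [0, 2, 1, 0], [0, 0, 2, 1], [0, 0, 0, 2]]

The characteristic polynomial is det(xI - A) = (x - 2)^3(x + 3), so the eigenvalues are -3 (algebraic multiplicity 1), 2 (algebraic multiplicity 3).

For λ = -3: algebraic multiplicity 1 gives one 1×1 block.

For λ = 2: rank(A - 2I) = 3, rank((A - 2I)^2) = 2, rank((A - 2I)^3) = 1. The eigenspace has dimension 4 - 3 = 1, so there is 1 Jordan block; the rank sequence gives block sizes [3].

Assembling the blocks gives the Jordan form J above.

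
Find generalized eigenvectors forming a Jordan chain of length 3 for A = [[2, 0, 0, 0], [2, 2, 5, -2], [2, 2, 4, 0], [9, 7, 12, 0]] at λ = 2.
v_1 = [[0, -1, 1, 2]]^T, v_2 = [[0, 1, 0, 1]]^T, v_3 = [[0, -2, 2, 5]]^T

We seek v_1 ∈ ker((A - 2I)^3) \ ker((A - 2I)^2), then set v_{i+1} = (A - 2I) v_i.

One such chain is v_1 = [[0, -1, 1, 2]]^T, v_2 = [[0, 1, 0, 1]]^T, v_3 = [[0, -2, 2, 5]]^T. Check: (A - 2I) v_3 = [[0, 0, 0, 0]]^T = 0.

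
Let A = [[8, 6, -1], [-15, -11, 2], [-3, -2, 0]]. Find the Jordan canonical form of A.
The characteristic polynomial is det(xI - A) = (x + 1)^3, so the eigenvalues are -1 (algebraic multiplicity 3).

For λ = -1: rank(A + I) = 2, rank((A + I)^2) = 1, rank((A + I)^3) = 0. The eigenspace has dimension 3 - 2 = 1, so there is 1 Jordan block; the rank sequence gives block sizes [3].

Assembling the blocks gives the Jordan form J above.

J = [[-1, 1, 0], [0, -1, 1], [0, 0, -1]]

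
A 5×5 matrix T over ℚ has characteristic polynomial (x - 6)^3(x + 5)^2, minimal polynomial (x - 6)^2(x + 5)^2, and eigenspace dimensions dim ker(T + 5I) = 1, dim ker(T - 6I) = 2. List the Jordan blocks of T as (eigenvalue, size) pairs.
Jordan blocks: (-5, 2), (6, 2), (6, 1)

λ = -5: algebraic multiplicity 2 (exponent in χ_T), largest block size 2 (exponent in m_T), 1 block (geometric multiplicity). This forces block sizes [2].
λ = 6: algebraic multiplicity 3 (exponent in χ_T), largest block size 2 (exponent in m_T), 2 blocks (geometric multiplicity). These force block sizes [2, 1].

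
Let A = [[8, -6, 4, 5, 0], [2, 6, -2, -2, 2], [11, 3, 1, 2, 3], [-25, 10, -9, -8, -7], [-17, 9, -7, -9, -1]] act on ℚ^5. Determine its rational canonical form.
R = [[0, 0, 0, 0, 0], [1, 2, 0, 0, 0], [0, 0, 0, 0, 0], [0, 0, 1, 0, -4], [0, 0, 0, 1, 4]]

The invariant factors of A (the non-unit diagonal entries of the Smith normal form of xI - A over ℚ[x]) are x(x - 2), x(x - 2)^2, each dividing the next. The characteristic polynomial is their product, x^2(x - 2)^3.

The rational canonical form is the block-diagonal matrix of companion matrices C(f_i):
R = [[0, 0, 0, 0, 0], [1, 2, 0, 0, 0], [0, 0, 0, 0, 0], [0, 0, 1, 0, -4], [0, 0, 0, 1, 4]].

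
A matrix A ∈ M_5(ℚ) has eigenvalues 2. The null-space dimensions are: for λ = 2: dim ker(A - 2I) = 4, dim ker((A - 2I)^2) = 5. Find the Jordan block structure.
λ = 2: successive nullity increments [4, 1] count blocks of size ≥ k; block sizes are [2, 1, 1, 1].

Jordan blocks: (2, 2), (2, 1), (2, 1), (2, 1)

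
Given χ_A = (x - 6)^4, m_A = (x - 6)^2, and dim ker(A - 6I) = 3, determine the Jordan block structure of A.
Jordan blocks: (6, 2), (6, 1), (6, 1)

λ = 6: algebraic multiplicity 4 (exponent in χ_A), largest block size 2 (exponent in m_A), 3 blocks (geometric multiplicity). These force block sizes [2, 1, 1].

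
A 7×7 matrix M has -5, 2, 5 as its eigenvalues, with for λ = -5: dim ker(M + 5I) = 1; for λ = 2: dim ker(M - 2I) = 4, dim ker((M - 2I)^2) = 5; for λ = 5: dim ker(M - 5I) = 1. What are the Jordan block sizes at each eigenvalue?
λ = -5: successive nullity increments [1] count blocks of size ≥ k; block sizes are [1].
λ = 2: successive nullity increments [4, 1] count blocks of size ≥ k; block sizes are [2, 1, 1, 1].
λ = 5: successive nullity increments [1] count blocks of size ≥ k; block sizes are [1].

Jordan blocks: (-5, 1), (2, 2), (2, 1), (2, 1), (2, 1), (5, 1)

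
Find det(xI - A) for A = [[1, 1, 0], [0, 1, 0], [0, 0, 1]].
χ_A(x) = (x - 1)^3

xI - A = [[x - 1, -1, 0], [0, x - 1, 0], [0, 0, x - 1]].

Expanding det(xI - A) along the first row:
det(xI - A) = + (x - 1)·det([[x - 1, 0], [0, x - 1]]) - (-1)·det([[0, 0], [0, x - 1]]) + (0)·det([[0, x - 1], [0, 0]]).

Evaluating gives χ_A(x) = x^3 - 3x^2 + 3x - 1 = (x - 1)^3.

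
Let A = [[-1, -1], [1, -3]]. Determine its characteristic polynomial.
xI - A = [[x + 1, 1], [-1, x + 3]].

Expanding det(xI - A) along the first row:
det(xI - A) = + (x + 1)·det([[x + 3]]) - (1)·det([[-1]]).

Evaluating gives χ_A(x) = x^2 + 4x + 4 = (x + 2)^2.

χ_A(x) = (x + 2)^2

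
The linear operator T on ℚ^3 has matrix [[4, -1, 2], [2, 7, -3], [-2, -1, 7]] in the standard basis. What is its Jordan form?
The characteristic polynomial is det(xI - A) = (x - 6)^3, so the eigenvalues are 6 (algebraic multiplicity 3).

For λ = 6: rank(A - 6I) = 2, rank((A - 6I)^2) = 1, rank((A - 6I)^3) = 0. The eigenspace has dimension 3 - 2 = 1, so there is 1 Jordan block; the rank sequence gives block sizes [3].

Assembling the blocks gives the Jordan form J above.

J = [[6, 1, 0], [0, 6, 1], [0, 0, 6]]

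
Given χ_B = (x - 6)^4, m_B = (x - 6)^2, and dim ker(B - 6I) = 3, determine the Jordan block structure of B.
λ = 6: algebraic multiplicity 4 (exponent in χ_B), largest block size 2 (exponent in m_B), 3 blocks (geometric multiplicity). These force block sizes [2, 1, 1].

Jordan blocks: (6, 2), (6, 1), (6, 1)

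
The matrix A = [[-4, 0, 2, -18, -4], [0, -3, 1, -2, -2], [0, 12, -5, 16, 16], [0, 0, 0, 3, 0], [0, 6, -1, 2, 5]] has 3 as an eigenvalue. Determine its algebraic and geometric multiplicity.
algebraic multiplicity 2, geometric multiplicity 2

The characteristic polynomial is (x - 3)^2(x + 3)^2(x + 4), so the factor x - 3 appears with exponent 2: the algebraic multiplicity is 2.

rank(A - 3I) = 3, so the eigenspace has dimension 5 - 3 = 2: the geometric multiplicity is 2.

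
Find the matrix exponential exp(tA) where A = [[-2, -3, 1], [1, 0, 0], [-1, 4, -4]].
A has Jordan form J = [[-2, 1, 0], [0, -2, 1], [0, 0, -2]] with A = PJP^{-1}, so e^{tA} = P e^{tJ} P^{-1}.

For a Jordan block J_k(λ), e^{tJ_k(λ)} = e^{λt} · (I + tN + t^2 N^2/2! + ... + t^{k-1} N^{k-1}/(k-1)!) where N is the nilpotent superdiagonal part.

Assembling the blocks and conjugating back gives the entries of e^{tA} as shown above.

e^{tA} = [[(1 - 2*t^2)*e^{-2*t}, t*(-t - 3)*e^{-2*t}, t*(1 - t)*e^{-2*t}], [t*(t + 1)*e^{-2*t}, (t^2 + 4*t + 2)*e^{-2*t}/2, t^2*e^{-2*t}/2], [t*(3*t - 1)*e^{-2*t}, t*(3*t + 8)*e^{-2*t}/2, (3*t^2 - 4*t + 2)*e^{-2*t}/2]]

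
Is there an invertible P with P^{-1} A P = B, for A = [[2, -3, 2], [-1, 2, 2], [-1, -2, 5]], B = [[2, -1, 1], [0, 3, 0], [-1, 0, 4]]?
Two matrices over a field are similar if and only if they have the same invariant factors.

Both A and B have characteristic polynomial (x - 3)^3 and minimal polynomial (x - 3)^3. Computing further, both have invariant factors (x - 3)^3. Hence A and B are similar.

Yes.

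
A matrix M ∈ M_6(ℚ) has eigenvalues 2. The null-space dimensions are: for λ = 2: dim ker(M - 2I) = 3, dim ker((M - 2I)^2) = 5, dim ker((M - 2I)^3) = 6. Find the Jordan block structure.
λ = 2: successive nullity increments [3, 2, 1] count blocks of size ≥ k; block sizes are [3, 2, 1].

Jordan blocks: (2, 3), (2, 2), (2, 1)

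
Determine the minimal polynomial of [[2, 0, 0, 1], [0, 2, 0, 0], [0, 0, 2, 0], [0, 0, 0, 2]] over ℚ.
m_A(x) = (x - 2)^2

The characteristic polynomial factors as (x - 2)^4. The minimal polynomial is ∏(x - λ)^{k_λ} where k_λ is the size of the largest Jordan block at λ.

For λ = 2: rank(A - 2I) = 1, and the largest Jordan block has size 2 (the smallest k with rank((A - 2I)^k) = rank((A - 2I)^(k+1))).

So m_A(x) = (x - 2)^2.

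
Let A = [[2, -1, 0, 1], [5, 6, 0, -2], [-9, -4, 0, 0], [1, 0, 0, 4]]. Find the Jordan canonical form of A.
J = [[0, 0, 0, 0], [0, 4, 1, 0], [0, 0, 4, 1], [0, 0, 0, 4]]

The characteristic polynomial is det(xI - A) = x(x - 4)^3, so the eigenvalues are 0 (algebraic multiplicity 1), 4 (algebraic multiplicity 3).

For λ = 0: algebraic multiplicity 1 gives one 1×1 block.

For λ = 4: rank(A - 4I) = 3, rank((A - 4I)^2) = 2, rank((A - 4I)^3) = 1. The eigenspace has dimension 4 - 3 = 1, so there is 1 Jordan block; the rank sequence gives block sizes [3].

Assembling the blocks gives the Jordan form J above.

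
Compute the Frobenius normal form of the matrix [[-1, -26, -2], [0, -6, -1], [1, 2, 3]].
R = [[0, 0, 30], [1, 0, 11], [0, 1, -4]]

The invariant factors of A (the non-unit diagonal entries of the Smith normal form of xI - A over ℚ[x]) are (x - 3)(x + 2)(x + 5), each dividing the next. The characteristic polynomial is their product, (x - 3)(x + 2)(x + 5).

The rational canonical form is the block-diagonal matrix of companion matrices C(f_i):
R = [[0, 0, 30], [1, 0, 11], [0, 1, -4]].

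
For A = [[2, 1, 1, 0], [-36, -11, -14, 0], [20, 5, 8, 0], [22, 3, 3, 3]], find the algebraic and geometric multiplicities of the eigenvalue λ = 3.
algebraic multiplicity 2, geometric multiplicity 2

The characteristic polynomial is (x - 3)^2(x + 2)^2, so the factor x - 3 appears with exponent 2: the algebraic multiplicity is 2.

rank(A - 3I) = 2, so the eigenspace has dimension 4 - 2 = 2: the geometric multiplicity is 2.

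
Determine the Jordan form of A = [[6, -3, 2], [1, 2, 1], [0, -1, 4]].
The characteristic polynomial is det(xI - A) = (x - 4)^3, so the eigenvalues are 4 (algebraic multiplicity 3).

For λ = 4: rank(A - 4I) = 2, rank((A - 4I)^2) = 1, rank((A - 4I)^3) = 0. The eigenspace has dimension 3 - 2 = 1, so there is 1 Jordan block; the rank sequence gives block sizes [3].

Assembling the blocks gives the Jordan form J above.

J = [[4, 1, 0], [0, 4, 1], [0, 0, 4]]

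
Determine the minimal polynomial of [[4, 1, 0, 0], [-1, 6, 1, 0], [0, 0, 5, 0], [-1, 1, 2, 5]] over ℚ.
m_A(x) = (x - 5)^3

The characteristic polynomial factors as (x - 5)^4. The minimal polynomial is ∏(x - λ)^{k_λ} where k_λ is the size of the largest Jordan block at λ.

For λ = 5: rank(A - 5I) = 2, and the largest Jordan block has size 3 (the smallest k with rank((A - 5I)^k) = rank((A - 5I)^(k+1))).

So m_A(x) = (x - 5)^3.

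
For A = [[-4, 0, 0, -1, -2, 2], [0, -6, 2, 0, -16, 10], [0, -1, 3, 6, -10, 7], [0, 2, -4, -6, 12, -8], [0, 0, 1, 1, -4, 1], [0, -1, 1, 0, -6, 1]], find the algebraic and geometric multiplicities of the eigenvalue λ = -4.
The characteristic polynomial is (x + 2)^4(x + 4)^2, so the factor x + 4 appears with exponent 2: the algebraic multiplicity is 2.

rank(A + 4I) = 5, so the eigenspace has dimension 6 - 5 = 1: the geometric multiplicity is 1.

Since 1 < 2, A is not diagonalizable.

algebraic multiplicity 2, geometric multiplicity 1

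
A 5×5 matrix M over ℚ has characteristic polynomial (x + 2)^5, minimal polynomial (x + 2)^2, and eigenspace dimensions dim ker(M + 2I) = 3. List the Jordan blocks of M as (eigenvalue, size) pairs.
λ = -2: algebraic multiplicity 5 (exponent in χ_M), largest block size 2 (exponent in m_M), 3 blocks (geometric multiplicity). These force block sizes [2, 2, 1].

Jordan blocks: (-2, 2), (-2, 2), (-2, 1)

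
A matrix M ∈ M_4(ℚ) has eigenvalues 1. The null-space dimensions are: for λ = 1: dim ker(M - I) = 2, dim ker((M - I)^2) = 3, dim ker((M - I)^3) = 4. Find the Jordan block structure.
Jordan blocks: (1, 3), (1, 1)

λ = 1: successive nullity increments [2, 1, 1] count blocks of size ≥ k; block sizes are [3, 1].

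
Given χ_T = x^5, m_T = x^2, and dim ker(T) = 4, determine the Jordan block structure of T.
λ = 0: algebraic multiplicity 5 (exponent in χ_T), largest block size 2 (exponent in m_T), 4 blocks (geometric multiplicity). These force block sizes [2, 1, 1, 1].

Jordan blocks: (0, 2), (0, 1), (0, 1), (0, 1)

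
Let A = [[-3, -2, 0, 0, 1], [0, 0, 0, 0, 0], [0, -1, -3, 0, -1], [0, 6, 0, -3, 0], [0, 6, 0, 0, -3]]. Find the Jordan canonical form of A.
The characteristic polynomial is det(xI - A) = x(x + 3)^4, so the eigenvalues are -3 (algebraic multiplicity 4), 0 (algebraic multiplicity 1).

For λ = -3: rank(A + 3I) = 2, rank((A + 3I)^2) = 1. The eigenspace has dimension 5 - 2 = 3, so there are 3 Jordan blocks; the rank sequence gives block sizes [2, 1, 1].

For λ = 0: algebraic multiplicity 1 gives one 1×1 block.

Assembling the blocks gives the Jordan form J above.

J = [[-3, 1, 0, 0, 0], [0, -3, 0, 0, 0], [0, 0, -3, 0, 0], [0, 0, 0, -3, 0], [0, 0, 0, 0, 0]]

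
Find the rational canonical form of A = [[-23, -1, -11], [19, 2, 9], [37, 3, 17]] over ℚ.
R = [[0, 0, 16], [1, 0, 4], [0, 1, -4]]

The invariant factors of A (the non-unit diagonal entries of the Smith normal form of xI - A over ℚ[x]) are (x - 2)(x + 2)(x + 4), each dividing the next. The characteristic polynomial is their product, (x - 2)(x + 2)(x + 4).

The rational canonical form is the block-diagonal matrix of companion matrices C(f_i):
R = [[0, 0, 16], [1, 0, 4], [0, 1, -4]].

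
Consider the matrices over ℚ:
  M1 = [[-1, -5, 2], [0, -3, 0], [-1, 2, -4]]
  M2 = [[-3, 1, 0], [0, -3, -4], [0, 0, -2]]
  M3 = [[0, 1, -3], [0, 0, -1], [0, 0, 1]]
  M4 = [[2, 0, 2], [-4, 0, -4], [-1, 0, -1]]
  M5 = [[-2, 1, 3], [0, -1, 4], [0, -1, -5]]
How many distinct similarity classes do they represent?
3 classes: {M1, M2, M5}, {M3}, {M4}

Characteristic polynomials: χ_{M1} = (x + 2)(x + 3)^2, χ_{M2} = (x + 2)(x + 3)^2, χ_{M3} = x^2(x - 1), χ_{M4} = x^2(x - 1), χ_{M5} = (x + 2)(x + 3)^2.

{M1, M2, M5}: invariant factors (x + 2)(x + 3)^2.

{M3}: invariant factors x^2(x - 1).

{M4}: invariant factors x, x(x - 1).

Matrices are similar if and only if their invariant-factor lists agree; the partition into similarity classes is {M1, M2, M5}, {M3}, {M4}.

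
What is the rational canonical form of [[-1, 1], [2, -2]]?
R = [[0, 0], [1, -3]]

The invariant factors of A (the non-unit diagonal entries of the Smith normal form of xI - A over ℚ[x]) are x(x + 3), each dividing the next. The characteristic polynomial is their product, x(x + 3).

The rational canonical form is the block-diagonal matrix of companion matrices C(f_i):
R = [[0, 0], [1, -3]].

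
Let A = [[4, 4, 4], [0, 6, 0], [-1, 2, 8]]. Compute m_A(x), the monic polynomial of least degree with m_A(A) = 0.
m_A(x) = (x - 6)^2

The characteristic polynomial factors as (x - 6)^3. The minimal polynomial is ∏(x - λ)^{k_λ} where k_λ is the size of the largest Jordan block at λ.

For λ = 6: rank(A - 6I) = 1, and the largest Jordan block has size 2 (the smallest k with rank((A - 6I)^k) = rank((A - 6I)^(k+1))).

So m_A(x) = (x - 6)^2.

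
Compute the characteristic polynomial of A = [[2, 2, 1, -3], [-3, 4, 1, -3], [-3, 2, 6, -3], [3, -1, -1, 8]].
χ_A(x) = (x - 5)^4

xI - A = [[x - 2, -2, -1, 3], [3, x - 4, -1, 3], [3, -2, x - 6, 3], [-3, 1, 1, x - 8]].

Expanding det(xI - A) along the first row:
det(xI - A) = + (x - 2)·det([[x - 4, -1, 3], [-2, x - 6, 3], [1, 1, x - 8]]) - (-2)·det([[3, -1, 3], [3, x - 6, 3], [-3, 1, x - 8]]) + (-1)·det([[3, x - 4, 3], [3, -2, 3], [-3, 1, x - 8]]) - (3)·det([[3, x - 4, -1], [3, -2, x - 6], [-3, 1, 1]]).

Evaluating gives χ_A(x) = x^4 - 20x^3 + 150x^2 - 500x + 625 = (x - 5)^4.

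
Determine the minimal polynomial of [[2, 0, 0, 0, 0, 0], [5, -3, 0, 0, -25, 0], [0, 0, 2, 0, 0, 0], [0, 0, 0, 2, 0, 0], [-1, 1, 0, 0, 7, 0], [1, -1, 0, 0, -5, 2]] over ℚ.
m_A(x) = (x - 2)^2

The characteristic polynomial factors as (x - 2)^6. The minimal polynomial is ∏(x - λ)^{k_λ} where k_λ is the size of the largest Jordan block at λ.

For λ = 2: rank(A - 2I) = 1, and the largest Jordan block has size 2 (the smallest k with rank((A - 2I)^k) = rank((A - 2I)^(k+1))).

So m_A(x) = (x - 2)^2.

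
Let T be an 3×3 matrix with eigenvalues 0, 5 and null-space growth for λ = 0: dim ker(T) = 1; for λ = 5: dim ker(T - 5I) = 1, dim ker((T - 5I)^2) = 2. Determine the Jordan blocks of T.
Jordan blocks: (0, 1), (5, 2)

λ = 0: successive nullity increments [1] count blocks of size ≥ k; block sizes are [1].
λ = 5: successive nullity increments [1, 1] count blocks of size ≥ k; block sizes are [2].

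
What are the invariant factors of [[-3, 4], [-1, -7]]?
The Jordan structure of A has elementary divisors (x + 5)^2. Arranging the block sizes at each eigenvalue in decreasing order and taking row products gives the invariant factors.

Invariant factors (smallest first, each dividing the next): (x + 5)^2.

Check: the last factor (x + 5)^2 is the minimal polynomial, and the product (x + 5)^2 is the characteristic polynomial.

(x + 5)^2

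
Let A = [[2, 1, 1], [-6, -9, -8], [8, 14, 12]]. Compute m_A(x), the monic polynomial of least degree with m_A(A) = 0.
m_A(x) = (x - 2)^2(x - 1)

The characteristic polynomial factors as (x - 2)^2(x - 1). The minimal polynomial is ∏(x - λ)^{k_λ} where k_λ is the size of the largest Jordan block at λ.

For λ = 1: rank(A - I) = 2, and the largest Jordan block has size 1 (the smallest k with rank((A - I)^k) = rank((A - I)^(k+1))).
For λ = 2: rank(A - 2I) = 2, and the largest Jordan block has size 2 (the smallest k with rank((A - 2I)^k) = rank((A - 2I)^(k+1))).

So m_A(x) = (x - 2)^2(x - 1).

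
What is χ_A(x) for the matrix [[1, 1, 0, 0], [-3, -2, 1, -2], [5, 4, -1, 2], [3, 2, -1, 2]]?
xI - A = [[x - 1, -1, 0, 0], [3, x + 2, -1, 2], [-5, -4, x + 1, -2], [-3, -2, 1, x - 2]].

Expanding det(xI - A) along the first row:
det(xI - A) = + (x - 1)·det([[x + 2, -1, 2], [-4, x + 1, -2], [-2, 1, x - 2]]) - (-1)·det([[3, -1, 2], [-5, x + 1, -2], [-3, 1, x - 2]]) + (0)·det([[3, x + 2, 2], [-5, -4, -2], [-3, -2, x - 2]]) - (0)·det([[3, x + 2, -1], [-5, -4, x + 1], [-3, -2, 1]]).

Evaluating gives χ_A(x) = x^4.

χ_A(x) = x^4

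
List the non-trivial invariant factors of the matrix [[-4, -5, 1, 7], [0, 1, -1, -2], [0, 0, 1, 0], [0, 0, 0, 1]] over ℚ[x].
x - 1, (x - 1)^2(x + 4)

The Jordan structure of A has elementary divisors (x + 4), (x - 1)^2, (x - 1). Arranging the block sizes at each eigenvalue in decreasing order and taking row products gives the invariant factors.

Invariant factors (smallest first, each dividing the next): x - 1, (x - 1)^2(x + 4).

Check: the last factor (x - 1)^2(x + 4) is the minimal polynomial, and the product (x - 1)^3(x + 4) is the characteristic polynomial.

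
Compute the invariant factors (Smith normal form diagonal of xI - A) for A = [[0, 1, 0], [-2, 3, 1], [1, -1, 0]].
The Jordan structure of A has elementary divisors (x - 1)^3. Arranging the block sizes at each eigenvalue in decreasing order and taking row products gives the invariant factors.

Invariant factors (smallest first, each dividing the next): (x - 1)^3.

Check: the last factor (x - 1)^3 is the minimal polynomial, and the product (x - 1)^3 is the characteristic polynomial.

(x - 1)^3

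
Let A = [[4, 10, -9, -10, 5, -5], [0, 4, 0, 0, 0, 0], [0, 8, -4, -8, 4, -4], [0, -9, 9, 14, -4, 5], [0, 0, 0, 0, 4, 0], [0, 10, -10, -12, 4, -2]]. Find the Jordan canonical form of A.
The characteristic polynomial is det(xI - A) = x(x - 4)^5, so the eigenvalues are 0 (algebraic multiplicity 1), 4 (algebraic multiplicity 5).

For λ = 0: algebraic multiplicity 1 gives one 1×1 block.

For λ = 4: rank(A - 4I) = 3, rank((A - 4I)^2) = 1. The eigenspace has dimension 6 - 3 = 3, so there are 3 Jordan blocks; the rank sequence gives block sizes [2, 2, 1].

Assembling the blocks gives the Jordan form J above.

J = [[0, 0, 0, 0, 0, 0], [0, 4, 1, 0, 0, 0], [0, 0, 4, 0, 0, 0], [0, 0, 0, 4, 1, 0], [0, 0, 0, 0, 4, 0], [0, 0, 0, 0, 0, 4]]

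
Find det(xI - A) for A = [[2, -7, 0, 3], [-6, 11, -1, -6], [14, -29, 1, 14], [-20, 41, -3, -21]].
xI - A = [[x - 2, 7, 0, -3], [6, x - 11, 1, 6], [-14, 29, x - 1, -14], [20, -41, 3, x + 21]].

Expanding det(xI - A) along the first row:
det(xI - A) = + (x - 2)·det([[x - 11, 1, 6], [29, x - 1, -14], [-41, 3, x + 21]]) - (7)·det([[6, 1, 6], [-14, x - 1, -14], [20, 3, x + 21]]) + (0)·det([[6, x - 11, 6], [-14, 29, -14], [20, -41, x + 21]]) - (-3)·det([[6, x - 11, 1], [-14, 29, x - 1], [20, -41, 3]]).

Evaluating gives χ_A(x) = x^4 + 7x^3 + 18x^2 + 20x + 8 = (x + 1)(x + 2)^3.

χ_A(x) = (x + 1)(x + 2)^3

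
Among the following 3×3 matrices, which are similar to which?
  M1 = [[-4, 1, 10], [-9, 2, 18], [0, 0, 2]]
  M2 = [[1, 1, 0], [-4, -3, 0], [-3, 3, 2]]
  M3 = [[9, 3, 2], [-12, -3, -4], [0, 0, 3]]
2 classes: {M1, M2}, {M3}

Characteristic polynomials: χ_{M1} = (x - 2)(x + 1)^2, χ_{M2} = (x - 2)(x + 1)^2, χ_{M3} = (x - 3)^3.

{M1, M2}: invariant factors (x - 2)(x + 1)^2.

{M3}: invariant factors x - 3, (x - 3)^2.

Matrices are similar if and only if their invariant-factor lists agree; the partition into similarity classes is {M1, M2}, {M3}.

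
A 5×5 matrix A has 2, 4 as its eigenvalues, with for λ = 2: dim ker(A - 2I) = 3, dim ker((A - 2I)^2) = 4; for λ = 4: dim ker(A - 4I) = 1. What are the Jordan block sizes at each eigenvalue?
λ = 2: successive nullity increments [3, 1] count blocks of size ≥ k; block sizes are [2, 1, 1].
λ = 4: successive nullity increments [1] count blocks of size ≥ k; block sizes are [1].

Jordan blocks: (2, 2), (2, 1), (2, 1), (4, 1)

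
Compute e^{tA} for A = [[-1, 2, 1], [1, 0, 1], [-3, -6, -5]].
A has Jordan form J = [[-2, 1, 0], [0, -2, 0], [0, 0, -2]] with A = PJP^{-1}, so e^{tA} = P e^{tJ} P^{-1}.

For a Jordan block J_k(λ), e^{tJ_k(λ)} = e^{λt} · (I + tN + t^2 N^2/2! + ... + t^{k-1} N^{k-1}/(k-1)!) where N is the nilpotent superdiagonal part.

Assembling the blocks and conjugating back gives the entries of e^{tA} as shown above.

e^{tA} = [[(t + 1)*e^{-2*t}, 2*t*e^{-2*t}, t*e^{-2*t}], [t*e^{-2*t}, (2*t + 1)*e^{-2*t}, t*e^{-2*t}], [-3*t*e^{-2*t}, -6*t*e^{-2*t}, (1 - 3*t)*e^{-2*t}]]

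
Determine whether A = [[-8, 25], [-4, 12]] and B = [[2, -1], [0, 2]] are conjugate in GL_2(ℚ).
Two matrices over a field are similar if and only if they have the same invariant factors.

Both A and B have characteristic polynomial (x - 2)^2 and minimal polynomial (x - 2)^2. Computing further, both have invariant factors (x - 2)^2. Hence A and B are similar.

Yes.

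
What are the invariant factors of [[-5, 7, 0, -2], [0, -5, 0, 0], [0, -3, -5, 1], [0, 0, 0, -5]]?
(x + 5)^2, (x + 5)^2

The Jordan structure of A has elementary divisors (x + 5)^2, (x + 5)^2. Arranging the block sizes at each eigenvalue in decreasing order and taking row products gives the invariant factors.

Invariant factors (smallest first, each dividing the next): (x + 5)^2, (x + 5)^2.

Check: the last factor (x + 5)^2 is the minimal polynomial, and the product (x + 5)^4 is the characteristic polynomial.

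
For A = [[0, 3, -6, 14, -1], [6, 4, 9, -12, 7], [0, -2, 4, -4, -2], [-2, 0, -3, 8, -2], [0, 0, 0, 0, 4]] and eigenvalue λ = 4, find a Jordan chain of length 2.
We seek v_1 ∈ ker((A - 4I)^2) \ ker(A - 4I), then set v_{i+1} = (A - 4I) v_i.

One such chain is v_1 = [[-4, 3, -1, -2, 1]]^T, v_2 = [[2, -2, 0, 1, 0]]^T. Check: (A - 4I) v_2 = [[0, 0, 0, 0, 0]]^T = 0.

v_1 = [[-4, 3, -1, -2, 1]]^T, v_2 = [[2, -2, 0, 1, 0]]^T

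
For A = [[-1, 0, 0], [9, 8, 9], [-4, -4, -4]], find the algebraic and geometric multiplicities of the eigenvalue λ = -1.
The characteristic polynomial is (x - 2)^2(x + 1), so the factor x + 1 appears with exponent 1: the algebraic multiplicity is 1.

rank(A + I) = 2, so the eigenspace has dimension 3 - 2 = 1: the geometric multiplicity is 1.

algebraic multiplicity 1, geometric multiplicity 1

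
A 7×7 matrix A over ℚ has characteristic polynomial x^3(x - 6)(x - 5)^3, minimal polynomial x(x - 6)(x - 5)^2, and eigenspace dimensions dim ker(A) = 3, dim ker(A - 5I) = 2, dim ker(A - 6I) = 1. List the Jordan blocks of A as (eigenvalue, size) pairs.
λ = 0: algebraic multiplicity 3 (exponent in χ_A), largest block size 1 (exponent in m_A), 3 blocks (geometric multiplicity). These force block sizes [1, 1, 1].
λ = 5: algebraic multiplicity 3 (exponent in χ_A), largest block size 2 (exponent in m_A), 2 blocks (geometric multiplicity). These force block sizes [2, 1].
λ = 6: algebraic multiplicity 1 (exponent in χ_A), largest block size 1 (exponent in m_A), 1 block (geometric multiplicity). This forces block sizes [1].

Jordan blocks: (0, 1), (0, 1), (0, 1), (5, 2), (5, 1), (6, 1)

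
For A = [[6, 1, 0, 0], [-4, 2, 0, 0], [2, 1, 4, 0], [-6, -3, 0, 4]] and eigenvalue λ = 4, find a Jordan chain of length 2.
v_1 = [[0, 1, 0, 1]]^T, v_2 = [[1, -2, 1, -3]]^T

We seek v_1 ∈ ker((A - 4I)^2) \ ker(A - 4I), then set v_{i+1} = (A - 4I) v_i.

One such chain is v_1 = [[0, 1, 0, 1]]^T, v_2 = [[1, -2, 1, -3]]^T. Check: (A - 4I) v_2 = [[0, 0, 0, 0]]^T = 0.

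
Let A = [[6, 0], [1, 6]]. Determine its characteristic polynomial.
χ_A(x) = (x - 6)^2

xI - A = [[x - 6, 0], [-1, x - 6]].

Expanding det(xI - A) along the first row:
det(xI - A) = + (x - 6)·det([[x - 6]]) - (0)·det([[-1]]).

Evaluating gives χ_A(x) = x^2 - 12x + 36 = (x - 6)^2.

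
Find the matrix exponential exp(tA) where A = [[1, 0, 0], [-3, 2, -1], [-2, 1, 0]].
A has Jordan form J = [[1, 1, 0], [0, 1, 1], [0, 0, 1]] with A = PJP^{-1}, so e^{tA} = P e^{tJ} P^{-1}.

For a Jordan block J_k(λ), e^{tJ_k(λ)} = e^{λt} · (I + tN + t^2 N^2/2! + ... + t^{k-1} N^{k-1}/(k-1)!) where N is the nilpotent superdiagonal part.

Assembling the blocks and conjugating back gives the entries of e^{tA} as shown above.

e^{tA} = [[e^{t}, 0, 0], [t*(-t - 6)*e^{t}/2, (t + 1)*e^{t}, -t*e^{t}], [t*(-t - 4)*e^{t}/2, t*e^{t}, (1 - t)*e^{t}]]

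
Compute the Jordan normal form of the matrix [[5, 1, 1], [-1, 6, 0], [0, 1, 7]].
J = [[6, 1, 0], [0, 6, 1], [0, 0, 6]]

The characteristic polynomial is det(xI - A) = (x - 6)^3, so the eigenvalues are 6 (algebraic multiplicity 3).

For λ = 6: rank(A - 6I) = 2, rank((A - 6I)^2) = 1, rank((A - 6I)^3) = 0. The eigenspace has dimension 3 - 2 = 1, so there is 1 Jordan block; the rank sequence gives block sizes [3].

Assembling the blocks gives the Jordan form J above.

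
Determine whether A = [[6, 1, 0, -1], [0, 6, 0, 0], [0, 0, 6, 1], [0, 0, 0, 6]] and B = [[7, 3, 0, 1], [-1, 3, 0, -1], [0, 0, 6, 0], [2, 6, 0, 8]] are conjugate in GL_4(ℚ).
No.

Both have characteristic polynomial (x - 6)^4 and minimal polynomial (x - 6)^2. But rank(A - 6I) = 2 for A while rank(B - 6I) = 1 for B, so the number of Jordan blocks at λ = 6 differs. A and B are not similar.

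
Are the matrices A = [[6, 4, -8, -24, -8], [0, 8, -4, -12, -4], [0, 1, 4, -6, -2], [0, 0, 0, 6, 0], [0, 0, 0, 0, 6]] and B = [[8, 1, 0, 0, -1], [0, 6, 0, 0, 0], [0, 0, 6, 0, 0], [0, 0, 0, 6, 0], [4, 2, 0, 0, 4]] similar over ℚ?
Two matrices over a field are similar if and only if they have the same invariant factors.

Both A and B have characteristic polynomial (x - 6)^5 and minimal polynomial (x - 6)^2. Computing further, both have invariant factors x - 6, x - 6, x - 6, (x - 6)^2. Hence A and B are similar.

Yes.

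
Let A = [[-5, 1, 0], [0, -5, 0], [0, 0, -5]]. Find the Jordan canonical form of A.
J = [[-5, 1, 0], [0, -5, 0], [0, 0, -5]]

The characteristic polynomial is det(xI - A) = (x + 5)^3, so the eigenvalues are -5 (algebraic multiplicity 3).

For λ = -5: rank(A + 5I) = 1, rank((A + 5I)^2) = 0. The eigenspace has dimension 3 - 1 = 2, so there are 2 Jordan blocks; the rank sequence gives block sizes [2, 1].

Assembling the blocks gives the Jordan form J above.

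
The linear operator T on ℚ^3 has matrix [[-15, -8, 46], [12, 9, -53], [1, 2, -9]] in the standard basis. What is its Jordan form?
J = [[-5, 1, 0], [0, -5, 1], [0, 0, -5]]

The characteristic polynomial is det(xI - A) = (x + 5)^3, so the eigenvalues are -5 (algebraic multiplicity 3).

For λ = -5: rank(A + 5I) = 2, rank((A + 5I)^2) = 1, rank((A + 5I)^3) = 0. The eigenspace has dimension 3 - 2 = 1, so there is 1 Jordan block; the rank sequence gives block sizes [3].

Assembling the blocks gives the Jordan form J above.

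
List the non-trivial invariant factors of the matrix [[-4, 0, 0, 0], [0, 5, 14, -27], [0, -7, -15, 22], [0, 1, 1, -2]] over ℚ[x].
x + 4, (x + 4)^3

The Jordan structure of A has elementary divisors (x + 4)^3, (x + 4). Arranging the block sizes at each eigenvalue in decreasing order and taking row products gives the invariant factors.

Invariant factors (smallest first, each dividing the next): x + 4, (x + 4)^3.

Check: the last factor (x + 4)^3 is the minimal polynomial, and the product (x + 4)^4 is the characteristic polynomial.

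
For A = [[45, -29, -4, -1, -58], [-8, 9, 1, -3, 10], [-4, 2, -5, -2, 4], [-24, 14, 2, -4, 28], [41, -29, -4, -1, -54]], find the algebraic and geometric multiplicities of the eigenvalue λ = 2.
The characteristic polynomial is (x - 4)(x - 2)(x + 5)^3, so the factor x - 2 appears with exponent 1: the algebraic multiplicity is 1.

rank(A - 2I) = 4, so the eigenspace has dimension 5 - 4 = 1: the geometric multiplicity is 1.

algebraic multiplicity 1, geometric multiplicity 1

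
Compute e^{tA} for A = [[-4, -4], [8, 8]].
e^{tA} = [[2 - e^{4*t}, 1 - e^{4*t}], [2*e^{4*t} - 2, 2*e^{4*t} - 1]]

A has Jordan form J = [[0, 0], [0, 4]] with A = PJP^{-1}, so e^{tA} = P e^{tJ} P^{-1}.

For a Jordan block J_k(λ), e^{tJ_k(λ)} = e^{λt} · (I + tN + t^2 N^2/2! + ... + t^{k-1} N^{k-1}/(k-1)!) where N is the nilpotent superdiagonal part.

Assembling the blocks and conjugating back gives the entries of e^{tA} as shown above.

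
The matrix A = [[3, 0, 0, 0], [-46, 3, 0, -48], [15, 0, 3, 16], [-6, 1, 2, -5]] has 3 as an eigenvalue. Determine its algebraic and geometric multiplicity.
The characteristic polynomial is (x - 3)^2(x + 1)^2, so the factor x - 3 appears with exponent 2: the algebraic multiplicity is 2.

rank(A - 3I) = 3, so the eigenspace has dimension 4 - 3 = 1: the geometric multiplicity is 1.

Since 1 < 2, A is not diagonalizable.

algebraic multiplicity 2, geometric multiplicity 1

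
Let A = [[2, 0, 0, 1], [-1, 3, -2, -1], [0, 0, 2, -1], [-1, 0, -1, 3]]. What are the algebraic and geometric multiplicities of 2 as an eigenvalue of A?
The characteristic polynomial is (x - 3)^2(x - 2)^2, so the factor x - 2 appears with exponent 2: the algebraic multiplicity is 2.

rank(A - 2I) = 3, so the eigenspace has dimension 4 - 3 = 1: the geometric multiplicity is 1.

Since 1 < 2, A is not diagonalizable.

algebraic multiplicity 2, geometric multiplicity 1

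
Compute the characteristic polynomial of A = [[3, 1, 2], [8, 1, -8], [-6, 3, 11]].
xI - A = [[x - 3, -1, -2], [-8, x - 1, 8], [6, -3, x - 11]].

Expanding det(xI - A) along the first row:
det(xI - A) = + (x - 3)·det([[x - 1, 8], [-3, x - 11]]) - (-1)·det([[-8, 8], [6, x - 11]]) + (-2)·det([[-8, x - 1], [6, -3]]).

Evaluating gives χ_A(x) = x^3 - 15x^2 + 75x - 125 = (x - 5)^3.

χ_A(x) = (x - 5)^3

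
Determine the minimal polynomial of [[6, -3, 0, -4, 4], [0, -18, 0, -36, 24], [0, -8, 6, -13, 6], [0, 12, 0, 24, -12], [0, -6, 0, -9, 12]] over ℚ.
m_A(x) = (x - 6)^2

The characteristic polynomial factors as (x - 6)^5. The minimal polynomial is ∏(x - λ)^{k_λ} where k_λ is the size of the largest Jordan block at λ.

For λ = 6: rank(A - 6I) = 2, and the largest Jordan block has size 2 (the smallest k with rank((A - 6I)^k) = rank((A - 6I)^(k+1))).

So m_A(x) = (x - 6)^2.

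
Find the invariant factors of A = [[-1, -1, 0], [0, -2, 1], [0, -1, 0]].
The Jordan structure of A has elementary divisors (x + 1)^3. Arranging the block sizes at each eigenvalue in decreasing order and taking row products gives the invariant factors.

Invariant factors (smallest first, each dividing the next): (x + 1)^3.

Check: the last factor (x + 1)^3 is the minimal polynomial, and the product (x + 1)^3 is the characteristic polynomial.

(x + 1)^3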